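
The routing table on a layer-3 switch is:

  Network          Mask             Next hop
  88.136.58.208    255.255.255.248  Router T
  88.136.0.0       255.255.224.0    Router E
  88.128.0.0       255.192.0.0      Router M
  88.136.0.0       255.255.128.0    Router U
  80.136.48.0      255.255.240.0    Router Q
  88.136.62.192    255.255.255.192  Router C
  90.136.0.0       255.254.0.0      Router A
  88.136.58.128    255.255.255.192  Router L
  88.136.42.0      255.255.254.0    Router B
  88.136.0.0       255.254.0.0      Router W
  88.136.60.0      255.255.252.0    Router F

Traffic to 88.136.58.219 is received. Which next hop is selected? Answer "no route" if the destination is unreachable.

Routes whose prefix contains 88.136.58.219:
  88.128.0.0/10 (88.128.0.0 - 88.191.255.255) -> Router M
  88.136.0.0/15 (88.136.0.0 - 88.137.255.255) -> Router W
  88.136.0.0/17 (88.136.0.0 - 88.136.127.255) -> Router U
More-specific entries that do NOT match:
  88.136.58.208/29 (88.136.58.208 - 88.136.58.215) does not contain 88.136.58.219
  88.136.62.192/26 (88.136.62.192 - 88.136.62.255) does not contain 88.136.58.219
  88.136.58.128/26 (88.136.58.128 - 88.136.58.191) does not contain 88.136.58.219
  88.136.42.0/23 (88.136.42.0 - 88.136.43.255) does not contain 88.136.58.219
  88.136.60.0/22 (88.136.60.0 - 88.136.63.255) does not contain 88.136.58.219
  80.136.48.0/20 (80.136.48.0 - 80.136.63.255) does not contain 88.136.58.219
  88.136.0.0/19 (88.136.0.0 - 88.136.31.255) does not contain 88.136.58.219
Longest matching prefix is /17 -> next hop Router U.

Router U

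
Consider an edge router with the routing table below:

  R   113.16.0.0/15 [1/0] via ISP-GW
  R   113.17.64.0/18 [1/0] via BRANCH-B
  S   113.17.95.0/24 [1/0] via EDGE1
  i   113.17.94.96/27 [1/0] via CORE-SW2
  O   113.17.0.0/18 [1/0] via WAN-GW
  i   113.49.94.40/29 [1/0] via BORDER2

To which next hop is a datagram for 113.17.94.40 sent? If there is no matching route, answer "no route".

Routes whose prefix contains 113.17.94.40:
  113.16.0.0/15 (113.16.0.0 - 113.17.255.255) -> ISP-GW
  113.17.64.0/18 (113.17.64.0 - 113.17.127.255) -> BRANCH-B
More-specific entries that do NOT match:
  113.49.94.40/29 (113.49.94.40 - 113.49.94.47) does not contain 113.17.94.40
  113.17.94.96/27 (113.17.94.96 - 113.17.94.127) does not contain 113.17.94.40
  113.17.95.0/24 (113.17.95.0 - 113.17.95.255) does not contain 113.17.94.40
Longest matching prefix is /18 -> next hop BRANCH-B.

BRANCH-B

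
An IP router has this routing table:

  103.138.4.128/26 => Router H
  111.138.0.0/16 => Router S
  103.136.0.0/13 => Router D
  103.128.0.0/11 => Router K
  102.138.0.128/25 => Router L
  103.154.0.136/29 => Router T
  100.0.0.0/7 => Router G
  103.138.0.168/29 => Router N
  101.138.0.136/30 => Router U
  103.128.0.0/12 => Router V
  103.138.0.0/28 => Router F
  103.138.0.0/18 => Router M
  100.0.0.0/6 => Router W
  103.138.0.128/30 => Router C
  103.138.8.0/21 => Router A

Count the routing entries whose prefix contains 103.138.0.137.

Prefixes containing 103.138.0.137:
  100.0.0.0/6 (100.0.0.0 - 103.255.255.255)
  103.128.0.0/11 (103.128.0.0 - 103.159.255.255)
  103.128.0.0/12 (103.128.0.0 - 103.143.255.255)
  103.136.0.0/13 (103.136.0.0 - 103.143.255.255)
  103.138.0.0/18 (103.138.0.0 - 103.138.63.255)
Total matching entries: 5.

5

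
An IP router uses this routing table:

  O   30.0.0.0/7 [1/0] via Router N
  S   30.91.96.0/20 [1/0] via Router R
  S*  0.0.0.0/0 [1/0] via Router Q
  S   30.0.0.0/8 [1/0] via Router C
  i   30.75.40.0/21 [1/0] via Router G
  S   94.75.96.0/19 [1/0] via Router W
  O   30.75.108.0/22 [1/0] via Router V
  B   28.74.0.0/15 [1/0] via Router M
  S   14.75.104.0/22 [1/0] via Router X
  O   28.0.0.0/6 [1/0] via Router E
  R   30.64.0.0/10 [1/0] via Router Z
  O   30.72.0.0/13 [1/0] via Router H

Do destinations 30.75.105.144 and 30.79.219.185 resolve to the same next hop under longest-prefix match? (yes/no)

yes

30.75.105.144: longest match 30.72.0.0/13 -> Router H
30.79.219.185: longest match 30.72.0.0/13 -> Router H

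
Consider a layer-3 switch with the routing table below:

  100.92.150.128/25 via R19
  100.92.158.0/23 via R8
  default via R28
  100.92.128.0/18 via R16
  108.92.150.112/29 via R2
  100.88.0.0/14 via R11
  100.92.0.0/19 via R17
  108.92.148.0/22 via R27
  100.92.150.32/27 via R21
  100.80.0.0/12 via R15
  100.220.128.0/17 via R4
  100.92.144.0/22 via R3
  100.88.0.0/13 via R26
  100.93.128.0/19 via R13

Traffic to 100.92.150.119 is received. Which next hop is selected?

R16

Routes whose prefix contains 100.92.150.119:
  0.0.0.0/0 (default, matches everything) -> R28
  100.80.0.0/12 (100.80.0.0 - 100.95.255.255) -> R15
  100.88.0.0/13 (100.88.0.0 - 100.95.255.255) -> R26
  100.92.128.0/18 (100.92.128.0 - 100.92.191.255) -> R16
More-specific entries that do NOT match:
  108.92.150.112/29 (108.92.150.112 - 108.92.150.119) does not contain 100.92.150.119
  100.92.150.32/27 (100.92.150.32 - 100.92.150.63) does not contain 100.92.150.119
  100.92.150.128/25 (100.92.150.128 - 100.92.150.255) does not contain 100.92.150.119
  100.92.158.0/23 (100.92.158.0 - 100.92.159.255) does not contain 100.92.150.119
  108.92.148.0/22 (108.92.148.0 - 108.92.151.255) does not contain 100.92.150.119
  100.92.144.0/22 (100.92.144.0 - 100.92.147.255) does not contain 100.92.150.119
  100.92.0.0/19 (100.92.0.0 - 100.92.31.255) does not contain 100.92.150.119
  100.93.128.0/19 (100.93.128.0 - 100.93.159.255) does not contain 100.92.150.119
Longest matching prefix is /18 -> next hop R16.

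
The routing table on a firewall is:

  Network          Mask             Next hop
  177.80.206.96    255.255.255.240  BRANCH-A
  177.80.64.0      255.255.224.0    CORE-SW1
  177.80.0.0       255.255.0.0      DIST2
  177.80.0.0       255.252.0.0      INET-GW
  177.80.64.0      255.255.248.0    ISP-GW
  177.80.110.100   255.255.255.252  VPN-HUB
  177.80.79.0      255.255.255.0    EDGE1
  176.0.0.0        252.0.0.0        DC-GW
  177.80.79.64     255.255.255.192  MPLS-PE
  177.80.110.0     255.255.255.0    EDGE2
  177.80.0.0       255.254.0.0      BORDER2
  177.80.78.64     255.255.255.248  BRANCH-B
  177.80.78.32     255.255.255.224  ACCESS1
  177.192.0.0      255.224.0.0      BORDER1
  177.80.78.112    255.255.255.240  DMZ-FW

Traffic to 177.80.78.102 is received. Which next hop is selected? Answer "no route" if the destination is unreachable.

CORE-SW1

Routes whose prefix contains 177.80.78.102:
  176.0.0.0/6 (176.0.0.0 - 179.255.255.255) -> DC-GW
  177.80.0.0/14 (177.80.0.0 - 177.83.255.255) -> INET-GW
  177.80.0.0/15 (177.80.0.0 - 177.81.255.255) -> BORDER2
  177.80.0.0/16 (177.80.0.0 - 177.80.255.255) -> DIST2
  177.80.64.0/19 (177.80.64.0 - 177.80.95.255) -> CORE-SW1
More-specific entries that do NOT match:
  177.80.110.100/30 (177.80.110.100 - 177.80.110.103) does not contain 177.80.78.102
  177.80.78.64/29 (177.80.78.64 - 177.80.78.71) does not contain 177.80.78.102
  177.80.206.96/28 (177.80.206.96 - 177.80.206.111) does not contain 177.80.78.102
  177.80.78.112/28 (177.80.78.112 - 177.80.78.127) does not contain 177.80.78.102
  177.80.78.32/27 (177.80.78.32 - 177.80.78.63) does not contain 177.80.78.102
  177.80.79.64/26 (177.80.79.64 - 177.80.79.127) does not contain 177.80.78.102
  177.80.79.0/24 (177.80.79.0 - 177.80.79.255) does not contain 177.80.78.102
  177.80.110.0/24 (177.80.110.0 - 177.80.110.255) does not contain 177.80.78.102
  177.80.64.0/21 (177.80.64.0 - 177.80.71.255) does not contain 177.80.78.102
Longest matching prefix is /19 -> next hop CORE-SW1.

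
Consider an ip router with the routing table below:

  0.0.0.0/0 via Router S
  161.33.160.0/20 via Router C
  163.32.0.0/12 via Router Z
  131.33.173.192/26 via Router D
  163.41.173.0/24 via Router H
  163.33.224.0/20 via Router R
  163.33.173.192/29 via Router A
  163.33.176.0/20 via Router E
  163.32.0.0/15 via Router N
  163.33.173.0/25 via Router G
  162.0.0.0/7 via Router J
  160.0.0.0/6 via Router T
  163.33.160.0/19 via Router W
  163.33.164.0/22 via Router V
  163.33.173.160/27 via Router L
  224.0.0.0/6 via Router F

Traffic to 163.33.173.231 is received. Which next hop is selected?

Router W

Routes whose prefix contains 163.33.173.231:
  0.0.0.0/0 (default, matches everything) -> Router S
  160.0.0.0/6 (160.0.0.0 - 163.255.255.255) -> Router T
  162.0.0.0/7 (162.0.0.0 - 163.255.255.255) -> Router J
  163.32.0.0/12 (163.32.0.0 - 163.47.255.255) -> Router Z
  163.32.0.0/15 (163.32.0.0 - 163.33.255.255) -> Router N
  163.33.160.0/19 (163.33.160.0 - 163.33.191.255) -> Router W
More-specific entries that do NOT match:
  163.33.173.192/29 (163.33.173.192 - 163.33.173.199) does not contain 163.33.173.231
  163.33.173.160/27 (163.33.173.160 - 163.33.173.191) does not contain 163.33.173.231
  131.33.173.192/26 (131.33.173.192 - 131.33.173.255) does not contain 163.33.173.231
  163.33.173.0/25 (163.33.173.0 - 163.33.173.127) does not contain 163.33.173.231
  163.41.173.0/24 (163.41.173.0 - 163.41.173.255) does not contain 163.33.173.231
  163.33.164.0/22 (163.33.164.0 - 163.33.167.255) does not contain 163.33.173.231
  161.33.160.0/20 (161.33.160.0 - 161.33.175.255) does not contain 163.33.173.231
  163.33.224.0/20 (163.33.224.0 - 163.33.239.255) does not contain 163.33.173.231
  163.33.176.0/20 (163.33.176.0 - 163.33.191.255) does not contain 163.33.173.231
Longest matching prefix is /19 -> next hop Router W.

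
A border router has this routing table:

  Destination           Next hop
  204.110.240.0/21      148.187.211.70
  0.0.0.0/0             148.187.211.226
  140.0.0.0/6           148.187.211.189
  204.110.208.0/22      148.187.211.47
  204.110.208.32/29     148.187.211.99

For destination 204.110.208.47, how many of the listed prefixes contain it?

2

Prefixes containing 204.110.208.47:
  0.0.0.0/0 (default, matches everything)
  204.110.208.0/22 (204.110.208.0 - 204.110.211.255)
Total matching entries: 2.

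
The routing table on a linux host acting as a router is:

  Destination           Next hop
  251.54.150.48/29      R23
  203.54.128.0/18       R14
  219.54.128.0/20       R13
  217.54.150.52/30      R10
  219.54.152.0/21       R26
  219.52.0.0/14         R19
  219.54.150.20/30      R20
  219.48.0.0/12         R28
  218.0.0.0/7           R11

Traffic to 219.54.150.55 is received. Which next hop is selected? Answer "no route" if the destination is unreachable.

Routes whose prefix contains 219.54.150.55:
  218.0.0.0/7 (218.0.0.0 - 219.255.255.255) -> R11
  219.48.0.0/12 (219.48.0.0 - 219.63.255.255) -> R28
  219.52.0.0/14 (219.52.0.0 - 219.55.255.255) -> R19
More-specific entries that do NOT match:
  217.54.150.52/30 (217.54.150.52 - 217.54.150.55) does not contain 219.54.150.55
  219.54.150.20/30 (219.54.150.20 - 219.54.150.23) does not contain 219.54.150.55
  251.54.150.48/29 (251.54.150.48 - 251.54.150.55) does not contain 219.54.150.55
  219.54.152.0/21 (219.54.152.0 - 219.54.159.255) does not contain 219.54.150.55
  219.54.128.0/20 (219.54.128.0 - 219.54.143.255) does not contain 219.54.150.55
  203.54.128.0/18 (203.54.128.0 - 203.54.191.255) does not contain 219.54.150.55
Longest matching prefix is /14 -> next hop R19.

R19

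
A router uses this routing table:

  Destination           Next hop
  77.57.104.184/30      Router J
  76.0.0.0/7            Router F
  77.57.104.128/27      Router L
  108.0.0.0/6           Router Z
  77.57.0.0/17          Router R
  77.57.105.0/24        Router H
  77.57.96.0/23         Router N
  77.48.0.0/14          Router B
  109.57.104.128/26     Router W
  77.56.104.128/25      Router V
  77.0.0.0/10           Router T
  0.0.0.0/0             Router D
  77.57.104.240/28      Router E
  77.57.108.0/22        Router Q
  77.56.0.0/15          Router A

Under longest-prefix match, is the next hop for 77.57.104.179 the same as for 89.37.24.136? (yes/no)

77.57.104.179: longest match 77.57.0.0/17 -> Router R
89.37.24.136: longest match 0.0.0.0/0 -> Router D

no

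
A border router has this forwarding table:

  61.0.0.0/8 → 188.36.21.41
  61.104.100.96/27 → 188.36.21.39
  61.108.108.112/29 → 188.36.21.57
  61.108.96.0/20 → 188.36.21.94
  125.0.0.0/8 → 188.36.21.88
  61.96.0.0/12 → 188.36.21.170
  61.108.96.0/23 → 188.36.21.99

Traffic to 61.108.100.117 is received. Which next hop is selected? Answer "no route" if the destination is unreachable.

Routes whose prefix contains 61.108.100.117:
  61.0.0.0/8 (61.0.0.0 - 61.255.255.255) -> 188.36.21.41
  61.96.0.0/12 (61.96.0.0 - 61.111.255.255) -> 188.36.21.170
  61.108.96.0/20 (61.108.96.0 - 61.108.111.255) -> 188.36.21.94
More-specific entries that do NOT match:
  61.108.108.112/29 (61.108.108.112 - 61.108.108.119) does not contain 61.108.100.117
  61.104.100.96/27 (61.104.100.96 - 61.104.100.127) does not contain 61.108.100.117
  61.108.96.0/23 (61.108.96.0 - 61.108.97.255) does not contain 61.108.100.117
Longest matching prefix is /20 -> next hop 188.36.21.94.

188.36.21.94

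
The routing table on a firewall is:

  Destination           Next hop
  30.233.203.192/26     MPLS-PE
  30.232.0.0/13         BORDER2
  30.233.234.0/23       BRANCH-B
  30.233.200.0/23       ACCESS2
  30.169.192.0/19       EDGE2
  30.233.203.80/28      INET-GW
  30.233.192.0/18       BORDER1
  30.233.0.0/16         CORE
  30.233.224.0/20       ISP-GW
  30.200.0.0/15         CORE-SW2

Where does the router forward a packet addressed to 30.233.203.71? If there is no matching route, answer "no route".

BORDER1

Routes whose prefix contains 30.233.203.71:
  30.232.0.0/13 (30.232.0.0 - 30.239.255.255) -> BORDER2
  30.233.0.0/16 (30.233.0.0 - 30.233.255.255) -> CORE
  30.233.192.0/18 (30.233.192.0 - 30.233.255.255) -> BORDER1
More-specific entries that do NOT match:
  30.233.203.80/28 (30.233.203.80 - 30.233.203.95) does not contain 30.233.203.71
  30.233.203.192/26 (30.233.203.192 - 30.233.203.255) does not contain 30.233.203.71
  30.233.234.0/23 (30.233.234.0 - 30.233.235.255) does not contain 30.233.203.71
  30.233.200.0/23 (30.233.200.0 - 30.233.201.255) does not contain 30.233.203.71
  30.233.224.0/20 (30.233.224.0 - 30.233.239.255) does not contain 30.233.203.71
  30.169.192.0/19 (30.169.192.0 - 30.169.223.255) does not contain 30.233.203.71
Longest matching prefix is /18 -> next hop BORDER1.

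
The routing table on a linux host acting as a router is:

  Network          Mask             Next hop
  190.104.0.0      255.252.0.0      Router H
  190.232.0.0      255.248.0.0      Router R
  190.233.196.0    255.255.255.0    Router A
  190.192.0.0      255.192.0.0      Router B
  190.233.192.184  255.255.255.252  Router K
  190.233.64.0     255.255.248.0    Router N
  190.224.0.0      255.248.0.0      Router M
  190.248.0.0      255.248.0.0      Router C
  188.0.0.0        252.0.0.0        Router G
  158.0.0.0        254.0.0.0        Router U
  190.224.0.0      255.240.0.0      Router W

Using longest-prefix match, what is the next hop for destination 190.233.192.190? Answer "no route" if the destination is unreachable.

Routes whose prefix contains 190.233.192.190:
  188.0.0.0/6 (188.0.0.0 - 191.255.255.255) -> Router G
  190.192.0.0/10 (190.192.0.0 - 190.255.255.255) -> Router B
  190.224.0.0/12 (190.224.0.0 - 190.239.255.255) -> Router W
  190.232.0.0/13 (190.232.0.0 - 190.239.255.255) -> Router R
More-specific entries that do NOT match:
  190.233.192.184/30 (190.233.192.184 - 190.233.192.187) does not contain 190.233.192.190
  190.233.196.0/24 (190.233.196.0 - 190.233.196.255) does not contain 190.233.192.190
  190.233.64.0/21 (190.233.64.0 - 190.233.71.255) does not contain 190.233.192.190
  190.104.0.0/14 (190.104.0.0 - 190.107.255.255) does not contain 190.233.192.190
Longest matching prefix is /13 -> next hop Router R.

Router R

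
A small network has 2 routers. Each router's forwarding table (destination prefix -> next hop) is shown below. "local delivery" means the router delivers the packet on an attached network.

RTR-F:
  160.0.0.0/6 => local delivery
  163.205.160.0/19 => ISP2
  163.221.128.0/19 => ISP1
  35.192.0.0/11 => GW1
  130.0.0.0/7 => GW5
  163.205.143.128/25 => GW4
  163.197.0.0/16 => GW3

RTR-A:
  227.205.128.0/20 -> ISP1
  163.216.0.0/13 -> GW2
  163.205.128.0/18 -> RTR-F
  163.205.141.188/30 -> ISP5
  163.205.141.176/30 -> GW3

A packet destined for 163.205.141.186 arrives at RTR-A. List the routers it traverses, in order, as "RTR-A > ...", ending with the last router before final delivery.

RTR-A > RTR-F

At RTR-A: longest match for 163.205.141.186 is 163.205.128.0/18 -> RTR-F
At RTR-F: longest match for 163.205.141.186 is 160.0.0.0/6 -> local delivery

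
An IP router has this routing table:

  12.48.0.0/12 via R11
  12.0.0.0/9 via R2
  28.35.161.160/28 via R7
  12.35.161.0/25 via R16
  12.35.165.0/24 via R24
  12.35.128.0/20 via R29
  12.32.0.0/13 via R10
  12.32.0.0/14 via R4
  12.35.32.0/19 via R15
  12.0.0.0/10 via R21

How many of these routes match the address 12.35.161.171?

Prefixes containing 12.35.161.171:
  12.0.0.0/9 (12.0.0.0 - 12.127.255.255)
  12.0.0.0/10 (12.0.0.0 - 12.63.255.255)
  12.32.0.0/13 (12.32.0.0 - 12.39.255.255)
  12.32.0.0/14 (12.32.0.0 - 12.35.255.255)
Total matching entries: 4.

4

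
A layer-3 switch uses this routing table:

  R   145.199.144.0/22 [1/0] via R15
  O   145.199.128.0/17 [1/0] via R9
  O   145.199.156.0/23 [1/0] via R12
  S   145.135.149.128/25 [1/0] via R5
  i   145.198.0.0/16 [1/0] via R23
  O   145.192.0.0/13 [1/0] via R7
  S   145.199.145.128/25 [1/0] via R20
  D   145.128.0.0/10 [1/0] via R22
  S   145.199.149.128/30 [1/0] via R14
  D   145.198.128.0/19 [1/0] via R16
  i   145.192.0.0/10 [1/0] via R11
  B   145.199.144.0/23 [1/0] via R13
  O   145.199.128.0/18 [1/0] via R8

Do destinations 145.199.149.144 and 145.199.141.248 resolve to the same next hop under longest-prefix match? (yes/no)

145.199.149.144: longest match 145.199.128.0/18 -> R8
145.199.141.248: longest match 145.199.128.0/18 -> R8

yes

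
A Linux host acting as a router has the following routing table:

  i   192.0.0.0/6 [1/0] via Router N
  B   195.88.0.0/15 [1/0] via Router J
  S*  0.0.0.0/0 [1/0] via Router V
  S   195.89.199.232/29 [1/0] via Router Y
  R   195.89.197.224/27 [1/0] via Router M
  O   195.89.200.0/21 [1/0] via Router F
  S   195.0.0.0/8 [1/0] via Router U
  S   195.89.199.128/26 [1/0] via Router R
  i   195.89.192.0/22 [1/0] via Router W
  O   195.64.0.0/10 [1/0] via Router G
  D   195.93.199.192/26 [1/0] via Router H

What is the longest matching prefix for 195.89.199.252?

195.88.0.0/15

Entries matching 195.89.199.252:
  0.0.0.0/0 (default, matches everything)
  192.0.0.0/6 (192.0.0.0 - 195.255.255.255)
  195.0.0.0/8 (195.0.0.0 - 195.255.255.255)
  195.64.0.0/10 (195.64.0.0 - 195.127.255.255)
  195.88.0.0/15 (195.88.0.0 - 195.89.255.255)
Most specific is 195.88.0.0/15.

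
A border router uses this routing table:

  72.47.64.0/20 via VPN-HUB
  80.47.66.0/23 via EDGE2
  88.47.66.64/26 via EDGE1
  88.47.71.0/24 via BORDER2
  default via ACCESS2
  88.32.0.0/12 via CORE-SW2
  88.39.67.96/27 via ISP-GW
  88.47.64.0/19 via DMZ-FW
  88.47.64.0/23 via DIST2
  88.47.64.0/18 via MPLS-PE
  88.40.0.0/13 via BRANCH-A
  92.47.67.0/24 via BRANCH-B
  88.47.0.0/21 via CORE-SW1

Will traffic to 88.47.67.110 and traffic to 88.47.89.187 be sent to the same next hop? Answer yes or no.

88.47.67.110: longest match 88.47.64.0/19 -> DMZ-FW
88.47.89.187: longest match 88.47.64.0/19 -> DMZ-FW

yes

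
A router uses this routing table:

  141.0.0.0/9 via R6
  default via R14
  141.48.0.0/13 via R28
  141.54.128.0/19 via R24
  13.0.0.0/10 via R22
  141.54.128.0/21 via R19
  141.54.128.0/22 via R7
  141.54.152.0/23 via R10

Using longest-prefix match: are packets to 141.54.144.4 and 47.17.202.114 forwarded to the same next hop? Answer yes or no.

141.54.144.4: longest match 141.54.128.0/19 -> R24
47.17.202.114: longest match 0.0.0.0/0 -> R14

no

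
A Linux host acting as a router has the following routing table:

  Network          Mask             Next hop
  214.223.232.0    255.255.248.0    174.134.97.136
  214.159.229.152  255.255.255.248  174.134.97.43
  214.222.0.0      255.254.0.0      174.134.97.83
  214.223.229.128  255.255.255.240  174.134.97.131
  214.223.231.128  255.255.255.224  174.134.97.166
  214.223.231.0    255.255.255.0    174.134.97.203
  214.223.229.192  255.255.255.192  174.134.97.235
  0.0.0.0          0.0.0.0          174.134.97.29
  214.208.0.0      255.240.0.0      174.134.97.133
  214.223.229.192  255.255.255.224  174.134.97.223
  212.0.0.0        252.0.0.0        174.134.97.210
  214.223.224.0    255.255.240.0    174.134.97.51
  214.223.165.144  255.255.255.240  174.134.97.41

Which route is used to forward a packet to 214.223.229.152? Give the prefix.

Entries matching 214.223.229.152:
  0.0.0.0/0 (default, matches everything)
  212.0.0.0/6 (212.0.0.0 - 215.255.255.255)
  214.208.0.0/12 (214.208.0.0 - 214.223.255.255)
  214.222.0.0/15 (214.222.0.0 - 214.223.255.255)
  214.223.224.0/20 (214.223.224.0 - 214.223.239.255)
Most specific is 214.223.224.0/20.

214.223.224.0/20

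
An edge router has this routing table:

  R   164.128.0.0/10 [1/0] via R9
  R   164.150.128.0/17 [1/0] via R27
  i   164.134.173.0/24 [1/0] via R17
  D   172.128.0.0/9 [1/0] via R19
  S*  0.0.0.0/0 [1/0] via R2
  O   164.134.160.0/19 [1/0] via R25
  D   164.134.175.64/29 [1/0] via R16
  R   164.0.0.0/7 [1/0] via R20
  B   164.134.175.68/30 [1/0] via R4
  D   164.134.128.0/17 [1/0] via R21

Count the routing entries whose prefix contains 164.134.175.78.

Prefixes containing 164.134.175.78:
  0.0.0.0/0 (default, matches everything)
  164.0.0.0/7 (164.0.0.0 - 165.255.255.255)
  164.128.0.0/10 (164.128.0.0 - 164.191.255.255)
  164.134.128.0/17 (164.134.128.0 - 164.134.255.255)
  164.134.160.0/19 (164.134.160.0 - 164.134.191.255)
Total matching entries: 5.

5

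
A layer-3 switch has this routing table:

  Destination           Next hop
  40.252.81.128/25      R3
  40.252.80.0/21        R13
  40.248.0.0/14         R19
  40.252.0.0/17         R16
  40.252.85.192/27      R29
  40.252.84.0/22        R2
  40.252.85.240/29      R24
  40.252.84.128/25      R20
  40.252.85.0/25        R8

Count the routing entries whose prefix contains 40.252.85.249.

Prefixes containing 40.252.85.249:
  40.252.0.0/17 (40.252.0.0 - 40.252.127.255)
  40.252.80.0/21 (40.252.80.0 - 40.252.87.255)
  40.252.84.0/22 (40.252.84.0 - 40.252.87.255)
Total matching entries: 3.

3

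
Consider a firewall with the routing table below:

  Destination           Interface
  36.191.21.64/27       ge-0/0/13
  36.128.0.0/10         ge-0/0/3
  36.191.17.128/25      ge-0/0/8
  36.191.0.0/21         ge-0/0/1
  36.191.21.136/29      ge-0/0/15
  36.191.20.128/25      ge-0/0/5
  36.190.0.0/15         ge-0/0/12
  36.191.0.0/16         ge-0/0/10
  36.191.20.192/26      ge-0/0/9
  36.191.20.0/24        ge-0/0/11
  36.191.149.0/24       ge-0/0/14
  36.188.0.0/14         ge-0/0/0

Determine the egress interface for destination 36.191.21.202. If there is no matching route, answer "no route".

ge-0/0/10

Routes whose prefix contains 36.191.21.202:
  36.128.0.0/10 (36.128.0.0 - 36.191.255.255) -> ge-0/0/3
  36.188.0.0/14 (36.188.0.0 - 36.191.255.255) -> ge-0/0/0
  36.190.0.0/15 (36.190.0.0 - 36.191.255.255) -> ge-0/0/12
  36.191.0.0/16 (36.191.0.0 - 36.191.255.255) -> ge-0/0/10
More-specific entries that do NOT match:
  36.191.21.136/29 (36.191.21.136 - 36.191.21.143) does not contain 36.191.21.202
  36.191.21.64/27 (36.191.21.64 - 36.191.21.95) does not contain 36.191.21.202
  36.191.20.192/26 (36.191.20.192 - 36.191.20.255) does not contain 36.191.21.202
  36.191.17.128/25 (36.191.17.128 - 36.191.17.255) does not contain 36.191.21.202
  36.191.20.128/25 (36.191.20.128 - 36.191.20.255) does not contain 36.191.21.202
  36.191.20.0/24 (36.191.20.0 - 36.191.20.255) does not contain 36.191.21.202
  36.191.149.0/24 (36.191.149.0 - 36.191.149.255) does not contain 36.191.21.202
  36.191.0.0/21 (36.191.0.0 - 36.191.7.255) does not contain 36.191.21.202
Longest matching prefix is /16 -> interface ge-0/0/10.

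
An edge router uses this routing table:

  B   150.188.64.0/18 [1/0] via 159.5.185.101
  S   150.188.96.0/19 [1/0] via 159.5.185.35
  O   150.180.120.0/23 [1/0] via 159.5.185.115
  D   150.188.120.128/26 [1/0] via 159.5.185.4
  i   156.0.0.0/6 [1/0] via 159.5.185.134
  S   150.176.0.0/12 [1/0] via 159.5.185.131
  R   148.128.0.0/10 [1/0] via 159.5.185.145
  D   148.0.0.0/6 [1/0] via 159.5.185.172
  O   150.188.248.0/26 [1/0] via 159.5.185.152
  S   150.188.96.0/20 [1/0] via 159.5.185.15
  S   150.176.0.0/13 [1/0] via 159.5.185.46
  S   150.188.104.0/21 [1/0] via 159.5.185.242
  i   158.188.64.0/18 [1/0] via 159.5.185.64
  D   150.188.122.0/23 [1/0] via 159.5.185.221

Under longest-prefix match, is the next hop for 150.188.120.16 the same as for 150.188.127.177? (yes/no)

150.188.120.16: longest match 150.188.96.0/19 -> 159.5.185.35
150.188.127.177: longest match 150.188.96.0/19 -> 159.5.185.35

yes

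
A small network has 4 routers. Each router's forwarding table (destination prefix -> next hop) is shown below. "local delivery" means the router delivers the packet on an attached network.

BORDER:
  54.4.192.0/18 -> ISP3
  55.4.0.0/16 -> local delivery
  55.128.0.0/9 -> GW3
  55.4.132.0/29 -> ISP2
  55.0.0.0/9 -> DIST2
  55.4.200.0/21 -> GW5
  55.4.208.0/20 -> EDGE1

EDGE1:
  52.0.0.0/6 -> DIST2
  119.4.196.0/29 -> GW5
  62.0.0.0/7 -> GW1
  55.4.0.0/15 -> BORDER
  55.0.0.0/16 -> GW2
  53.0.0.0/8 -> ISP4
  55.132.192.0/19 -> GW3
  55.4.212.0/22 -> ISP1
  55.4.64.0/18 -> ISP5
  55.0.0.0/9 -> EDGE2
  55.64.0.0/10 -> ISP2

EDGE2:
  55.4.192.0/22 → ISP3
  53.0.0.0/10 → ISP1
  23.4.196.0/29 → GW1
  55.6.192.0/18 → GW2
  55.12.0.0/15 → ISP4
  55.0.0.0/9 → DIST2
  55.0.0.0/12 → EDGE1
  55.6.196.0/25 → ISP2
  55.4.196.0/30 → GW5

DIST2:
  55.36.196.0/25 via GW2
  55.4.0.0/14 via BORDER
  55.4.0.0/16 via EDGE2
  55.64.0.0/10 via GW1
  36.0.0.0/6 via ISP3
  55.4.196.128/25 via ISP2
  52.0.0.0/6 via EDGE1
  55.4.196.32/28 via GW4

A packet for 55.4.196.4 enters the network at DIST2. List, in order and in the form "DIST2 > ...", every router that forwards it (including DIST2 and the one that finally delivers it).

At DIST2: longest match for 55.4.196.4 is 55.4.0.0/16 -> EDGE2
At EDGE2: longest match for 55.4.196.4 is 55.0.0.0/12 -> EDGE1
At EDGE1: longest match for 55.4.196.4 is 55.4.0.0/15 -> BORDER
At BORDER: longest match for 55.4.196.4 is 55.4.0.0/16 -> local delivery

DIST2 > EDGE2 > EDGE1 > BORDER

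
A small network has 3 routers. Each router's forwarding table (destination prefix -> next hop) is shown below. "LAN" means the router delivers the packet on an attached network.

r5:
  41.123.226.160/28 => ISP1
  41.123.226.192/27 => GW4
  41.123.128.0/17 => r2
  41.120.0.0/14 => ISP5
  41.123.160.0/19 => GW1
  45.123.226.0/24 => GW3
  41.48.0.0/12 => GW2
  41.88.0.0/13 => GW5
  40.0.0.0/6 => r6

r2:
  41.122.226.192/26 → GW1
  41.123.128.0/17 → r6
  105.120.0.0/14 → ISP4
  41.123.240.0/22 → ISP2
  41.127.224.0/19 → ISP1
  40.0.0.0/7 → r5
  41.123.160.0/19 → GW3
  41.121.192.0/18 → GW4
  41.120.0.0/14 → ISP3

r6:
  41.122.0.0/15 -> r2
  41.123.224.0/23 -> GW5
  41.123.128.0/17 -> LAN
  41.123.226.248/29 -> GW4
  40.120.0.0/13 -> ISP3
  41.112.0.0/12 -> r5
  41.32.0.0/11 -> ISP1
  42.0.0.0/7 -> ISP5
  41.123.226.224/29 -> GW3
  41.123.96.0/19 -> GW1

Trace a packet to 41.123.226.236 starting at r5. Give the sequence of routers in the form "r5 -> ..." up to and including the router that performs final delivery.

r5 -> r2 -> r6

At r5: longest match for 41.123.226.236 is 41.123.128.0/17 -> r2
At r2: longest match for 41.123.226.236 is 41.123.128.0/17 -> r6
At r6: longest match for 41.123.226.236 is 41.123.128.0/17 -> LAN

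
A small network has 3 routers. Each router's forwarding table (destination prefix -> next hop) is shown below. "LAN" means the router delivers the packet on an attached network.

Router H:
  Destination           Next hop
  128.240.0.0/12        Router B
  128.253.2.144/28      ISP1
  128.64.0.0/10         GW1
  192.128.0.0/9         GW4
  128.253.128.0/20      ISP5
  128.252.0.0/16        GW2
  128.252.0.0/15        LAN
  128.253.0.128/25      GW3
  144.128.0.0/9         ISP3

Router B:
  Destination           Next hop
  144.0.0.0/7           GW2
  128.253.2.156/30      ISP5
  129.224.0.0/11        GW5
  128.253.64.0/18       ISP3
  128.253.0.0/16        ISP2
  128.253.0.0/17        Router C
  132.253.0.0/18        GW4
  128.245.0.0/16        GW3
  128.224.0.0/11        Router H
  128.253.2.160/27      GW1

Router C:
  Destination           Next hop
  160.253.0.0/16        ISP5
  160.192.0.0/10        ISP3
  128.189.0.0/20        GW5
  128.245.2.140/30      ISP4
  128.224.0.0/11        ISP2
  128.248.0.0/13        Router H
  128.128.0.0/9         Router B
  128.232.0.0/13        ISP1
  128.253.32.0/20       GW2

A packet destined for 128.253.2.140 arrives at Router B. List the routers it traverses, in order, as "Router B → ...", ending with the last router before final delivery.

Router B → Router C → Router H

At Router B: longest match for 128.253.2.140 is 128.253.0.0/17 -> Router C
At Router C: longest match for 128.253.2.140 is 128.248.0.0/13 -> Router H
At Router H: longest match for 128.253.2.140 is 128.252.0.0/15 -> LAN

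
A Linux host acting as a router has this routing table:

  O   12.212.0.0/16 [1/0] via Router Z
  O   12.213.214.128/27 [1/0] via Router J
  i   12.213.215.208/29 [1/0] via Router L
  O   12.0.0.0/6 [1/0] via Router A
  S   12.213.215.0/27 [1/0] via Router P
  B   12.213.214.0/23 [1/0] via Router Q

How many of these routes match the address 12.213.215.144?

Prefixes containing 12.213.215.144:
  12.0.0.0/6 (12.0.0.0 - 15.255.255.255)
  12.213.214.0/23 (12.213.214.0 - 12.213.215.255)
Total matching entries: 2.

2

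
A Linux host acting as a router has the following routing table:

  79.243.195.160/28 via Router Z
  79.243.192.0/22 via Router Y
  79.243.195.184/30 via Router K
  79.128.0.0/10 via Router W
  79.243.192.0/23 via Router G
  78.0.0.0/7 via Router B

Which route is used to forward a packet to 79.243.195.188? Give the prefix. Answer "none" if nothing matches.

79.243.192.0/22

Entries matching 79.243.195.188:
  78.0.0.0/7 (78.0.0.0 - 79.255.255.255)
  79.243.192.0/22 (79.243.192.0 - 79.243.195.255)
Most specific is 79.243.192.0/22.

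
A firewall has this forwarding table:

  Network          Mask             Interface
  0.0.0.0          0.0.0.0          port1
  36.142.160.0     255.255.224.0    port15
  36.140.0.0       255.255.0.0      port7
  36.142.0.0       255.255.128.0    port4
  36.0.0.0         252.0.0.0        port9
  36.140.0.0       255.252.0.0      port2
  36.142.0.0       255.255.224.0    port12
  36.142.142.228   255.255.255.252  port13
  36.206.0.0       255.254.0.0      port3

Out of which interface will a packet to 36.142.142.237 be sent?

Routes whose prefix contains 36.142.142.237:
  0.0.0.0/0 (default, matches everything) -> port1
  36.0.0.0/6 (36.0.0.0 - 39.255.255.255) -> port9
  36.140.0.0/14 (36.140.0.0 - 36.143.255.255) -> port2
More-specific entries that do NOT match:
  36.142.142.228/30 (36.142.142.228 - 36.142.142.231) does not contain 36.142.142.237
  36.142.160.0/19 (36.142.160.0 - 36.142.191.255) does not contain 36.142.142.237
  36.142.0.0/19 (36.142.0.0 - 36.142.31.255) does not contain 36.142.142.237
  36.142.0.0/17 (36.142.0.0 - 36.142.127.255) does not contain 36.142.142.237
  36.140.0.0/16 (36.140.0.0 - 36.140.255.255) does not contain 36.142.142.237
  36.206.0.0/15 (36.206.0.0 - 36.207.255.255) does not contain 36.142.142.237
Longest matching prefix is /14 -> interface port2.

port2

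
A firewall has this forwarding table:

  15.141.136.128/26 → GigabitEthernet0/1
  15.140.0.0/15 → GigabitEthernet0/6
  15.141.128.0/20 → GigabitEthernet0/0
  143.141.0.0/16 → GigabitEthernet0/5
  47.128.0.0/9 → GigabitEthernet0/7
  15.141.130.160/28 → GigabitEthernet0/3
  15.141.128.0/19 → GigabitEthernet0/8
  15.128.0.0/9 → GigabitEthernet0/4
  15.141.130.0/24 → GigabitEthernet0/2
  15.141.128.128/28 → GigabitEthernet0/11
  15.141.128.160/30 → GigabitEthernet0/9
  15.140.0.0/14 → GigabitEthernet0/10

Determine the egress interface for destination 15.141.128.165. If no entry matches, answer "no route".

GigabitEthernet0/0

Routes whose prefix contains 15.141.128.165:
  15.128.0.0/9 (15.128.0.0 - 15.255.255.255) -> GigabitEthernet0/4
  15.140.0.0/14 (15.140.0.0 - 15.143.255.255) -> GigabitEthernet0/10
  15.140.0.0/15 (15.140.0.0 - 15.141.255.255) -> GigabitEthernet0/6
  15.141.128.0/19 (15.141.128.0 - 15.141.159.255) -> GigabitEthernet0/8
  15.141.128.0/20 (15.141.128.0 - 15.141.143.255) -> GigabitEthernet0/0
More-specific entries that do NOT match:
  15.141.128.160/30 (15.141.128.160 - 15.141.128.163) does not contain 15.141.128.165
  15.141.130.160/28 (15.141.130.160 - 15.141.130.175) does not contain 15.141.128.165
  15.141.128.128/28 (15.141.128.128 - 15.141.128.143) does not contain 15.141.128.165
  15.141.136.128/26 (15.141.136.128 - 15.141.136.191) does not contain 15.141.128.165
  15.141.130.0/24 (15.141.130.0 - 15.141.130.255) does not contain 15.141.128.165
Longest matching prefix is /20 -> interface GigabitEthernet0/0.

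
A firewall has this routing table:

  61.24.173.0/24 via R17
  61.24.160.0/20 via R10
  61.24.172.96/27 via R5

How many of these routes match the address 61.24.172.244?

1

Prefixes containing 61.24.172.244:
  61.24.160.0/20 (61.24.160.0 - 61.24.175.255)
Total matching entries: 1.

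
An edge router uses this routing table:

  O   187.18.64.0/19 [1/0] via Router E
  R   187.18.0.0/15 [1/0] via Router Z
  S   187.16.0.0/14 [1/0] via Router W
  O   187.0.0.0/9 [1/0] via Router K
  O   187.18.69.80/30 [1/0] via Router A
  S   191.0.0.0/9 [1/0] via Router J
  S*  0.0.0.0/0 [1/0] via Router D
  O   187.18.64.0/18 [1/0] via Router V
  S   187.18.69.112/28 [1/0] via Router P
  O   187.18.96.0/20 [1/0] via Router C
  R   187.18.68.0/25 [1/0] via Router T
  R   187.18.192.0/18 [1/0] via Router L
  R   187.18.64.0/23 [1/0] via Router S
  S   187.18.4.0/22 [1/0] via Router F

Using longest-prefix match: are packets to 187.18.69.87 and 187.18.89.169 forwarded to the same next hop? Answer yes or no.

187.18.69.87: longest match 187.18.64.0/19 -> Router E
187.18.89.169: longest match 187.18.64.0/19 -> Router E

yes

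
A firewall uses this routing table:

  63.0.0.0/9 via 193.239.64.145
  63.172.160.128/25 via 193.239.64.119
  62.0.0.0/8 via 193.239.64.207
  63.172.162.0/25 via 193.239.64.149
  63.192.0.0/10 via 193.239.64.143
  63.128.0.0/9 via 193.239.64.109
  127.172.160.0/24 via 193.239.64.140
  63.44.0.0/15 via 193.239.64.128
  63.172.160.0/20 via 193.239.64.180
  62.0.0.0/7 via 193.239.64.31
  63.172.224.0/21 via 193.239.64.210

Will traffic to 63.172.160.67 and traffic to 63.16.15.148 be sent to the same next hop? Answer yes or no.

no

63.172.160.67: longest match 63.172.160.0/20 -> 193.239.64.180
63.16.15.148: longest match 63.0.0.0/9 -> 193.239.64.145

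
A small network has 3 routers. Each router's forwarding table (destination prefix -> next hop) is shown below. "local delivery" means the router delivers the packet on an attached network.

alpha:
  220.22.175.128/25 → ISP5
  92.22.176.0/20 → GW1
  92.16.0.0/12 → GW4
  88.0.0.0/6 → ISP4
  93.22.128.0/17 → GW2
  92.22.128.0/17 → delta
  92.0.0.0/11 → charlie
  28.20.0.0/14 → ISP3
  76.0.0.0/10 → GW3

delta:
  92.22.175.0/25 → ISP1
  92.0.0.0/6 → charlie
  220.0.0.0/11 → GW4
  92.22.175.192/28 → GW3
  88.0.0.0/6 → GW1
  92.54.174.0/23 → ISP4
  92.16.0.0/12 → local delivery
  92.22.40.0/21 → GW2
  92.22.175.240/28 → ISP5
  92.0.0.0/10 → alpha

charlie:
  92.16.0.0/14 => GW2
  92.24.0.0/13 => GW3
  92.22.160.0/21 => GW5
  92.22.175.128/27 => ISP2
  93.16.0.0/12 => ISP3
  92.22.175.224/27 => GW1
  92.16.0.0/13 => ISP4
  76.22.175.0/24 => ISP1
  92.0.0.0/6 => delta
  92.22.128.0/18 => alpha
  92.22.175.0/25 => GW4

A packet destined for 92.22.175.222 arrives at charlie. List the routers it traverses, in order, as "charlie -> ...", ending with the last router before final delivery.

charlie -> alpha -> delta

At charlie: longest match for 92.22.175.222 is 92.22.128.0/18 -> alpha
At alpha: longest match for 92.22.175.222 is 92.22.128.0/17 -> delta
At delta: longest match for 92.22.175.222 is 92.16.0.0/12 -> local delivery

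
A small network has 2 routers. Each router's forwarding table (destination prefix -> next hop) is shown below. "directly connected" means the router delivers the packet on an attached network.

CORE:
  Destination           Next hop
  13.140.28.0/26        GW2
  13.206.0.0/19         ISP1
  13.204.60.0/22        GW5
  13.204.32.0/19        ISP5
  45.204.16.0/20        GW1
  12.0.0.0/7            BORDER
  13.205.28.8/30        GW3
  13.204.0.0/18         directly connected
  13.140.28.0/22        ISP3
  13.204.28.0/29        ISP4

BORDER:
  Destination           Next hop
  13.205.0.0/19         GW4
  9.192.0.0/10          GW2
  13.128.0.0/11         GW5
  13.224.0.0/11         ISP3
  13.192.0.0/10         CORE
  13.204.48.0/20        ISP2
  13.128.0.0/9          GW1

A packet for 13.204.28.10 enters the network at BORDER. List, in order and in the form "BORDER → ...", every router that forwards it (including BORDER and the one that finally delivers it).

At BORDER: longest match for 13.204.28.10 is 13.192.0.0/10 -> CORE
At CORE: longest match for 13.204.28.10 is 13.204.0.0/18 -> directly connected

BORDER → CORE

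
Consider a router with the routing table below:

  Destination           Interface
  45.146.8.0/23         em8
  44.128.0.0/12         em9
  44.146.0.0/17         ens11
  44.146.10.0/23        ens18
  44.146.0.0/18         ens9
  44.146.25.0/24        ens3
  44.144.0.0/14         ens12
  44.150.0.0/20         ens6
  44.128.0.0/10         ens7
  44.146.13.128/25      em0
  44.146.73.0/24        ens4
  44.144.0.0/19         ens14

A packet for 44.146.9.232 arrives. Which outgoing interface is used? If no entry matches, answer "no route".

Routes whose prefix contains 44.146.9.232:
  44.128.0.0/10 (44.128.0.0 - 44.191.255.255) -> ens7
  44.144.0.0/14 (44.144.0.0 - 44.147.255.255) -> ens12
  44.146.0.0/17 (44.146.0.0 - 44.146.127.255) -> ens11
  44.146.0.0/18 (44.146.0.0 - 44.146.63.255) -> ens9
More-specific entries that do NOT match:
  44.146.13.128/25 (44.146.13.128 - 44.146.13.255) does not contain 44.146.9.232
  44.146.25.0/24 (44.146.25.0 - 44.146.25.255) does not contain 44.146.9.232
  44.146.73.0/24 (44.146.73.0 - 44.146.73.255) does not contain 44.146.9.232
  45.146.8.0/23 (45.146.8.0 - 45.146.9.255) does not contain 44.146.9.232
  44.146.10.0/23 (44.146.10.0 - 44.146.11.255) does not contain 44.146.9.232
  44.150.0.0/20 (44.150.0.0 - 44.150.15.255) does not contain 44.146.9.232
  44.144.0.0/19 (44.144.0.0 - 44.144.31.255) does not contain 44.146.9.232
Longest matching prefix is /18 -> interface ens9.

ens9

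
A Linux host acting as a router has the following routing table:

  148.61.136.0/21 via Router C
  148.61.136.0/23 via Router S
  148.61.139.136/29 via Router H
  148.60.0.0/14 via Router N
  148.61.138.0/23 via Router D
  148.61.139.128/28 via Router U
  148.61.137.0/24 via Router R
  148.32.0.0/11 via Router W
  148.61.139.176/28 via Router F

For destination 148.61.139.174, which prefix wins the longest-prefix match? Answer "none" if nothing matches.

148.61.138.0/23

Entries matching 148.61.139.174:
  148.32.0.0/11 (148.32.0.0 - 148.63.255.255)
  148.60.0.0/14 (148.60.0.0 - 148.63.255.255)
  148.61.136.0/21 (148.61.136.0 - 148.61.143.255)
  148.61.138.0/23 (148.61.138.0 - 148.61.139.255)
Most specific is 148.61.138.0/23.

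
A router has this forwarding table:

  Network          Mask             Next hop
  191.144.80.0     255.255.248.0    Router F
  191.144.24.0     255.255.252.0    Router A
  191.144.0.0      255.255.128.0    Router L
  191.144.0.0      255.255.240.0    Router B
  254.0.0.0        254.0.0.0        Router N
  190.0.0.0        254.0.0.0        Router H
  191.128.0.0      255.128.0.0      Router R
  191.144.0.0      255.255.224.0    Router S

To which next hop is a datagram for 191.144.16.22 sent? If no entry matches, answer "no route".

Router S

Routes whose prefix contains 191.144.16.22:
  190.0.0.0/7 (190.0.0.0 - 191.255.255.255) -> Router H
  191.128.0.0/9 (191.128.0.0 - 191.255.255.255) -> Router R
  191.144.0.0/17 (191.144.0.0 - 191.144.127.255) -> Router L
  191.144.0.0/19 (191.144.0.0 - 191.144.31.255) -> Router S
More-specific entries that do NOT match:
  191.144.24.0/22 (191.144.24.0 - 191.144.27.255) does not contain 191.144.16.22
  191.144.80.0/21 (191.144.80.0 - 191.144.87.255) does not contain 191.144.16.22
  191.144.0.0/20 (191.144.0.0 - 191.144.15.255) does not contain 191.144.16.22
Longest matching prefix is /19 -> next hop Router S.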